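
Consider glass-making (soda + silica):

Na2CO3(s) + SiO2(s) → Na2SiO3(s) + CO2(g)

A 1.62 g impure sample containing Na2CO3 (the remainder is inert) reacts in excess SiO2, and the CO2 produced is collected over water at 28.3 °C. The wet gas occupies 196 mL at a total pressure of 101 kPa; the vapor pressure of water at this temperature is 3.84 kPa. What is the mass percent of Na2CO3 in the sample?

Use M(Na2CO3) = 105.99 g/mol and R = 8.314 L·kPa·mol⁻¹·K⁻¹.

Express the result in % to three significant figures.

P(CO2) = 101 − 3.84 = 97.16 kPa
n(CO2) = PV/RT = (97.16 × 0.1960) / (8.314 × 301.45) = 0.007598 mol
n(Na2CO3) = (1/1) × 0.007598 = 0.007598 mol
m(Na2CO3) = 0.007598 × 105.99 = 0.8053 g
%Na2CO3 = 0.8053 / 1.62 × 100 = 49.71%

49.7 %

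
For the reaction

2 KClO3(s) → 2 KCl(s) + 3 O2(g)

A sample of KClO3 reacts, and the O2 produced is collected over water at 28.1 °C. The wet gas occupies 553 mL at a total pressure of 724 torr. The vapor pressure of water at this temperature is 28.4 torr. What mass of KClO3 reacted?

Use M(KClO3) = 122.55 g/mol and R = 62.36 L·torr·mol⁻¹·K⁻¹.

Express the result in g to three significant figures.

P(O2) = 724 − 28.4 = 695.6 torr
n(O2) = PV/RT = (695.6 × 0.5530) / (62.36 × 301.25) = 0.02048 mol
n(KClO3) = (2/3) × 0.02048 = 0.01365 mol
m(KClO3) = 0.01365 × 122.55 = 1.673 g

1.67 g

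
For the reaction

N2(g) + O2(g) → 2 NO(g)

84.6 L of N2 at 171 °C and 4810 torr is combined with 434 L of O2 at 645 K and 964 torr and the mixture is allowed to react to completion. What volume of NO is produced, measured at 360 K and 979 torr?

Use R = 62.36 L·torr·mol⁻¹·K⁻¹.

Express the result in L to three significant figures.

477 L

n(N2) = PV/RT = (4810 × 84.6) / (62.36 × 444.15) = 14.69 mol
n(O2) = PV/RT = (964 × 434) / (62.36 × 645) = 10.40 mol
For 14.69 mol N2, stoichiometry requires (1/1) × 14.69 = 14.69 mol O2; 10.40 mol is available, so O2 is limiting.
n(NO) = (2/1) × 10.40 = 20.80 mol
V(NO) = nRT/P = 20.80 × 62.36 × 360 / 979 = 477.0 L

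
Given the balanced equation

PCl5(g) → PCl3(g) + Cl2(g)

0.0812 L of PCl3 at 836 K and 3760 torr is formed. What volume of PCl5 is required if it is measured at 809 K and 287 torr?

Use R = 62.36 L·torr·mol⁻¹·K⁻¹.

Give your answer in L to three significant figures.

1.03 L

n(PCl3) = PV/RT = (3760 × 0.0812) / (62.36 × 836) = 0.005856 mol
n(PCl5) = (1/1) × 0.005856 = 0.005856 mol
V = nRT/P = 0.005856 × 62.36 × 809 / 287 = 1.029 L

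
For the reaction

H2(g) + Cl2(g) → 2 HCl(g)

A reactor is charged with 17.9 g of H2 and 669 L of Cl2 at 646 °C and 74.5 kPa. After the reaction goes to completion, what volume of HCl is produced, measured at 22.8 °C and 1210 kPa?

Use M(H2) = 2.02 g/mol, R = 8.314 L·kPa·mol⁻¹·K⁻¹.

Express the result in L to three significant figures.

n(H2) = 17.9 / 2.02 = 8.861 mol
n(Cl2) = PV/RT = (74.5 × 669) / (8.314 × 919.15) = 6.522 mol
For 8.861 mol H2, stoichiometry requires (1/1) × 8.861 = 8.861 mol Cl2; 6.522 mol is available, so Cl2 is limiting.
n(HCl) = (2/1) × 6.522 = 13.04 mol
V(HCl) = nRT/P = 13.04 × 8.314 × 295.95 / 1210 = 26.52 L

26.5 L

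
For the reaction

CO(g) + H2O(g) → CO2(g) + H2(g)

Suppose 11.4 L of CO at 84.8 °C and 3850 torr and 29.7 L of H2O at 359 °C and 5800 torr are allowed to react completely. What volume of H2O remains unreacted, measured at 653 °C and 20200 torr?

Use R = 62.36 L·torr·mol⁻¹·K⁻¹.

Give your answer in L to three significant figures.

n(CO) = PV/RT = (3850 × 11.4) / (62.36 × 357.95) = 1.966 mol
n(H2O) = PV/RT = (5800 × 29.7) / (62.36 × 632.15) = 4.370 mol
For 1.966 mol CO, stoichiometry requires (1/1) × 1.966 = 1.966 mol H2O; 4.370 mol is available, so CO is limiting.
n(H2O) consumed = (1/1) × 1.966 = 1.966 mol; remaining = 4.370 − 1.966 = 2.404 mol
V(H2O) = nRT/P = 2.404 × 62.36 × 926.15 / 20200 = 6.873 L

6.87 L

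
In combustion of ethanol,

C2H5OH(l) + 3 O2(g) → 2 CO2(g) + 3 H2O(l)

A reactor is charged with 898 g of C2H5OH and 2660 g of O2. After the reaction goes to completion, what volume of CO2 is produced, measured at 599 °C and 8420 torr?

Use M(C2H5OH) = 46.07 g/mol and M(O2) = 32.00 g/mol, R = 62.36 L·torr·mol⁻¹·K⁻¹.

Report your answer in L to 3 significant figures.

252 L

n(C2H5OH) = 898 / 46.07 = 19.49 mol
n(O2) = 2660 / 32.00 = 83.12 mol
For 19.49 mol C2H5OH, stoichiometry requires (3/1) × 19.49 = 58.47 mol O2; 83.12 mol is available, so C2H5OH is limiting.
n(CO2) = (2/1) × 19.49 = 38.98 mol
V(CO2) = nRT/P = 38.98 × 62.36 × 872.15 / 8420 = 251.8 L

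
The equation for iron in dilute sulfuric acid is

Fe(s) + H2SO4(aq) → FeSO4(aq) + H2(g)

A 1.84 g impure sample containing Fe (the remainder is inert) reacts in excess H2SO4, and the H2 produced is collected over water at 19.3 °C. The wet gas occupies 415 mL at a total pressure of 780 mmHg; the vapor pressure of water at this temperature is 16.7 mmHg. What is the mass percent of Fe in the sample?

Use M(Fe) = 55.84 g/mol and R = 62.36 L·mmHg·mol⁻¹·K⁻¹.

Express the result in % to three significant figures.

52.7 %

P(H2) = 780 − 16.7 = 763.3 mmHg
n(H2) = PV/RT = (763.3 × 0.4150) / (62.36 × 292.45) = 0.01737 mol
n(Fe) = (1/1) × 0.01737 = 0.01737 mol
m(Fe) = 0.01737 × 55.84 = 0.9699 g
%Fe = 0.9699 / 1.84 × 100 = 52.71%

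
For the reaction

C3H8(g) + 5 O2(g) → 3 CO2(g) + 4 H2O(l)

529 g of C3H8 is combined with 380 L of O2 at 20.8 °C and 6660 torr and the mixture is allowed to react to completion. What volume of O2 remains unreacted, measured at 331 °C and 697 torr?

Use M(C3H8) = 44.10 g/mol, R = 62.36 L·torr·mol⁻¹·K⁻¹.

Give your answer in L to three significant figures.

4220 L

n(C3H8) = 529 / 44.10 = 12.00 mol
n(O2) = PV/RT = (6660 × 380) / (62.36 × 293.95) = 138.1 mol
For 12.00 mol C3H8, stoichiometry requires (5/1) × 12.00 = 60.00 mol O2; 138.1 mol is available, so C3H8 is limiting.
n(O2) consumed = (5/1) × 12.00 = 60.00 mol; remaining = 138.1 − 60.00 = 78.10 mol
V(O2) = nRT/P = 78.10 × 62.36 × 604.15 / 697 = 4222 L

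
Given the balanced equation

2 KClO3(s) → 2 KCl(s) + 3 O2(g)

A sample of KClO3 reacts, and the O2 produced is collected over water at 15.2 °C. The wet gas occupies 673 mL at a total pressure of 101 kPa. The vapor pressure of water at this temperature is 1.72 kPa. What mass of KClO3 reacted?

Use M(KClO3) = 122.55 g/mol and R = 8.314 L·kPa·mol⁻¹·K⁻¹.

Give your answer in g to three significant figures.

P(O2) = 101 − 1.72 = 99.28 kPa
n(O2) = PV/RT = (99.28 × 0.6730) / (8.314 × 288.35) = 0.02787 mol
n(KClO3) = (2/3) × 0.02787 = 0.01858 mol
m(KClO3) = 0.01858 × 122.55 = 2.277 g

2.28 g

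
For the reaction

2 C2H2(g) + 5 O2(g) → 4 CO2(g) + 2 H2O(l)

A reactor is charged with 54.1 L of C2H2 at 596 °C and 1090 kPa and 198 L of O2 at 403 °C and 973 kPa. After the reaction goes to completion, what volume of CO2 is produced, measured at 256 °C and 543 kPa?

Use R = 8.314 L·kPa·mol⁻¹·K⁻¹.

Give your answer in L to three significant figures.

132 L

n(C2H2) = PV/RT = (1090 × 54.1) / (8.314 × 869.15) = 8.161 mol
n(O2) = PV/RT = (973 × 198) / (8.314 × 676.15) = 34.27 mol
For 8.161 mol C2H2, stoichiometry requires (5/2) × 8.161 = 20.40 mol O2; 34.27 mol is available, so C2H2 is limiting.
n(CO2) = (4/2) × 8.161 = 16.32 mol
V(CO2) = nRT/P = 16.32 × 8.314 × 529.15 / 543 = 132.2 L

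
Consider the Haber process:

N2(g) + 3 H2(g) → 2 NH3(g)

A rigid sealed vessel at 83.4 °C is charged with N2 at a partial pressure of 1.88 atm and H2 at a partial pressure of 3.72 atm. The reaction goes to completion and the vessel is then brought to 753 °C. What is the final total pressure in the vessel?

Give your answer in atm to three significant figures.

Because the vessel is rigid and T is held at 83.4 °C, work the stoichiometry in partial pressures (P_i = n_iRT/V).
P(H2) required for 1.88 atm of N2 = (3/1) × 1.88 = 5.640 atm; available 3.72 atm, so H2 is limiting.
P(N2) remaining = 1.88 − (1/3) × 3.72 = 0.6400 atm
P(gaseous products) = (2)/3 × 3.72 = 2.480 atm
P_total at 83.4 °C = 0.6400 + 2.480 = 3.120 atm
Scaling to 753 °C: P = 3.120 × 1026.15/356.55 = 8.979 atm

8.98 atm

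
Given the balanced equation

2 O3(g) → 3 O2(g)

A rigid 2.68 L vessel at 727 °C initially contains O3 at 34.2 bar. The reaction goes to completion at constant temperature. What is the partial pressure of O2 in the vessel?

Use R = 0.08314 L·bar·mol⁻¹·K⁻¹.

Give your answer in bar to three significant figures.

n(O3)₀ = PV/RT = (34.2 × 2.68) / (0.08314 × 1000.15) = 1.102 mol
n(O2) = (3/2) × 1.102 = 1.653 mol
P(O2) = nRT/V = 1.653 × 0.08314 × 1000.15 / 2.68 = 51.29 bar

51.3 bar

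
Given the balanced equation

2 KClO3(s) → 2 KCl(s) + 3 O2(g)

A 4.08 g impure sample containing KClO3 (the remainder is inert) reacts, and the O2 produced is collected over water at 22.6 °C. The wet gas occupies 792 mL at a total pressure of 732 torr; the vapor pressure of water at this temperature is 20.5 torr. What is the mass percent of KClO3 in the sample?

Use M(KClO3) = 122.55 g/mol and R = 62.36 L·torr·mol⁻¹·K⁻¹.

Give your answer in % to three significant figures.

61.2 %

P(O2) = 732 − 20.5 = 711.5 torr
n(O2) = PV/RT = (711.5 × 0.7920) / (62.36 × 295.75) = 0.03055 mol
n(KClO3) = (2/3) × 0.03055 = 0.02037 mol
m(KClO3) = 0.02037 × 122.55 = 2.496 g
%KClO3 = 2.496 / 4.08 × 100 = 61.18%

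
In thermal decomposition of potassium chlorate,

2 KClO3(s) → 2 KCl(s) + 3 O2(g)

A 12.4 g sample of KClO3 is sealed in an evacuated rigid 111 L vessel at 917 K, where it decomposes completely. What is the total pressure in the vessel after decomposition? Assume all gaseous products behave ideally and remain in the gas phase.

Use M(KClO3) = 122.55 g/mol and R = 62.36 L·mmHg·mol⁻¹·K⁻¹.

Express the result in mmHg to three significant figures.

78.2 mmHg

n(KClO3) = 12.4 / 122.55 = 0.1012 mol
n(gas produced) = (3/2) × 0.1012 = 0.1518 mol
P = nRT/V = 0.1518 × 62.36 × 917 / 111 = 78.20 mmHg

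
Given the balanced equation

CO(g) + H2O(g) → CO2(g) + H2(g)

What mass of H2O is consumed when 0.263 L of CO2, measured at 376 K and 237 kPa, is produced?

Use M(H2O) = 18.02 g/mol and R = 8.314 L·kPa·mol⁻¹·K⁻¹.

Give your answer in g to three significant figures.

n(CO2) = PV/RT = (237 × 0.263) / (8.314 × 376) = 0.01994 mol
n(H2O) = (1/1) × 0.01994 = 0.01994 mol
m(H2O) = 0.01994 × 18.02 = 0.3593 g

0.359 g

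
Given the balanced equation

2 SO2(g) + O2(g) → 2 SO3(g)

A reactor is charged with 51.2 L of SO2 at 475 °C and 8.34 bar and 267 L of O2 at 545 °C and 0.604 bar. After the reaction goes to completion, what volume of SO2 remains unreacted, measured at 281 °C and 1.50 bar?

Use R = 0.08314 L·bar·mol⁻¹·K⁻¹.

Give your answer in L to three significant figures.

65.2 L

n(SO2) = PV/RT = (8.34 × 51.2) / (0.08314 × 748.15) = 6.865 mol
n(O2) = PV/RT = (0.604 × 267) / (0.08314 × 818.15) = 2.371 mol
For 6.865 mol SO2, stoichiometry requires (1/2) × 6.865 = 3.433 mol O2; 2.371 mol is available, so O2 is limiting.
n(SO2) consumed = (2/1) × 2.371 = 4.742 mol; remaining = 6.865 − 4.742 = 2.123 mol
V(SO2) = nRT/P = 2.123 × 0.08314 × 554.15 / 1.50 = 65.21 L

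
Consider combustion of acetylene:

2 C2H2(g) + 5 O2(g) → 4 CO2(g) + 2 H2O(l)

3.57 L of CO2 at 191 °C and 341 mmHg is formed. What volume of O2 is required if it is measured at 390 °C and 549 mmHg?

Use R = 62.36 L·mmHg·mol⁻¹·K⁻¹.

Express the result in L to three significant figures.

3.96 L

n(CO2) = PV/RT = (341 × 3.57) / (62.36 × 464.15) = 0.04206 mol
n(O2) = (5/4) × 0.04206 = 0.05257 mol
V = nRT/P = 0.05257 × 62.36 × 663.15 / 549 = 3.960 L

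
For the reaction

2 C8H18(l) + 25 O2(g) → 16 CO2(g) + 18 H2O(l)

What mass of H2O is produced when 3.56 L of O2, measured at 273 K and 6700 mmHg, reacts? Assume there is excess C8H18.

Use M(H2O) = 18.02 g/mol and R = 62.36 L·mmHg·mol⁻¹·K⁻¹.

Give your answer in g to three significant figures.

18.2 g

n(O2) = PV/RT = (6700 × 3.56) / (62.36 × 273) = 1.401 mol
n(H2O) = (18/25) × 1.401 = 1.009 mol
m(H2O) = 1.009 × 18.02 = 18.18 g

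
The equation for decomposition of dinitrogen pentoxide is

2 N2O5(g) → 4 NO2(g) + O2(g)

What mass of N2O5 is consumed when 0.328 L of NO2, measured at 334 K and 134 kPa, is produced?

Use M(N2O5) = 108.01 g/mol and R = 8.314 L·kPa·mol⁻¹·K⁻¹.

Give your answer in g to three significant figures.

n(NO2) = PV/RT = (134 × 0.328) / (8.314 × 334) = 0.01583 mol
n(N2O5) = (2/4) × 0.01583 = 0.007915 mol
m(N2O5) = 0.007915 × 108.01 = 0.8549 g

0.855 g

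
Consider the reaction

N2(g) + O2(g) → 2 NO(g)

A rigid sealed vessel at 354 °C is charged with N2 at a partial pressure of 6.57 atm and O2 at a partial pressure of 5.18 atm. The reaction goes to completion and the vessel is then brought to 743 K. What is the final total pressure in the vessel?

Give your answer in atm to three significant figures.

At constant V, partial pressures at 354 °C are proportional to moles, so apply stoichiometry directly to pressures.
P(O2) required for 6.57 atm of N2 = (1/1) × 6.57 = 6.570 atm; available 5.18 atm, so O2 is limiting.
P(N2) remaining = 6.57 − (1/1) × 5.18 = 1.390 atm
P(gaseous products) = (2)/1 × 5.18 = 10.36 atm
P_total at 354 °C = 1.390 + 10.36 = 11.75 atm
Scaling to 743 K: P = 11.75 × 743/627.15 = 13.92 atm

13.9 atm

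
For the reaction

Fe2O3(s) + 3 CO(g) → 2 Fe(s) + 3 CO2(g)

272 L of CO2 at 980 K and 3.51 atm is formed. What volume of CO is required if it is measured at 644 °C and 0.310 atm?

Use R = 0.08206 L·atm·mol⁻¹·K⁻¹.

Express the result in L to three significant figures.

2880 L

n(CO2) = PV/RT = (3.51 × 272) / (0.08206 × 980) = 11.87 mol
n(CO) = (3/3) × 11.87 = 11.87 mol
V = nRT/P = 11.87 × 0.08206 × 917.15 / 0.310 = 2882 L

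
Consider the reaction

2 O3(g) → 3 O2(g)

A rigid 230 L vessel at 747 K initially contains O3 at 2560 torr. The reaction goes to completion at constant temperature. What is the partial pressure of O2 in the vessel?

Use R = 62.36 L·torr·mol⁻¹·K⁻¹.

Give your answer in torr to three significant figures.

n(O3)₀ = PV/RT = (2560 × 230) / (62.36 × 747) = 12.64 mol
n(O2) = (3/2) × 12.64 = 18.96 mol
P(O2) = nRT/V = 18.96 × 62.36 × 747 / 230 = 3840 torr

3840 torr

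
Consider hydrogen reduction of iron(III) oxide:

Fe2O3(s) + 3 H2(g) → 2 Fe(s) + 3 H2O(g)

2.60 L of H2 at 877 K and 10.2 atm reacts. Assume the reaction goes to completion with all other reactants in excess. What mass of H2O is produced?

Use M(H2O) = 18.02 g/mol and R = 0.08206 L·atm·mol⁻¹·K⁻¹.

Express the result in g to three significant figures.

n(H2) = PV/RT = (10.2 × 2.60) / (0.08206 × 877) = 0.3685 mol
n(H2O) = (3/3) × 0.3685 = 0.3685 mol
m(H2O) = 0.3685 × 18.02 = 6.640 g

6.64 g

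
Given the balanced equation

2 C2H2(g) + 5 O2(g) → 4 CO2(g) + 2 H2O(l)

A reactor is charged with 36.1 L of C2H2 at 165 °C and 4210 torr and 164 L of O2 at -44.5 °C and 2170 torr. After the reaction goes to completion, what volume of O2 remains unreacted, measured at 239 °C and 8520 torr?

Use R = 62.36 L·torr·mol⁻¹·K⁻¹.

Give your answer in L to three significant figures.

41.4 L

n(C2H2) = PV/RT = (4210 × 36.1) / (62.36 × 438.15) = 5.562 mol
n(O2) = PV/RT = (2170 × 164) / (62.36 × 228.65) = 24.96 mol
For 5.562 mol C2H2, stoichiometry requires (5/2) × 5.562 = 13.91 mol O2; 24.96 mol is available, so C2H2 is limiting.
n(O2) consumed = (5/2) × 5.562 = 13.91 mol; remaining = 24.96 − 13.91 = 11.05 mol
V(O2) = nRT/P = 11.05 × 62.36 × 512.15 / 8520 = 41.42 L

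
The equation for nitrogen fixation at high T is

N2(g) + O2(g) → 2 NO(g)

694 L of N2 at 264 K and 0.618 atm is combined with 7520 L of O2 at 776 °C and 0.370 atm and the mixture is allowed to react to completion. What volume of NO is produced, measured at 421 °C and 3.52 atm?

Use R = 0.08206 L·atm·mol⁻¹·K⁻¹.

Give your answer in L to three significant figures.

n(N2) = PV/RT = (0.618 × 694) / (0.08206 × 264) = 19.80 mol
n(O2) = PV/RT = (0.370 × 7520) / (0.08206 × 1049.15) = 32.32 mol
For 19.80 mol N2, stoichiometry requires (1/1) × 19.80 = 19.80 mol O2; 32.32 mol is available, so N2 is limiting.
n(NO) = (2/1) × 19.80 = 39.60 mol
V(NO) = nRT/P = 39.60 × 0.08206 × 694.15 / 3.52 = 640.8 L

641 L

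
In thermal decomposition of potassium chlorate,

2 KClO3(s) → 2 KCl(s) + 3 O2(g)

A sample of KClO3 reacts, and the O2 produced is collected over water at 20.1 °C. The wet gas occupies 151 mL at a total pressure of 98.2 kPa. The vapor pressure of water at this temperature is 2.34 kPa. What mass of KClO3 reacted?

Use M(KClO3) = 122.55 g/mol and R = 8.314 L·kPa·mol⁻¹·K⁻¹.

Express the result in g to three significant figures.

P(O2) = 98.2 − 2.34 = 95.86 kPa
n(O2) = PV/RT = (95.86 × 0.1510) / (8.314 × 293.25) = 0.005937 mol
n(KClO3) = (2/3) × 0.005937 = 0.003958 mol
m(KClO3) = 0.003958 × 122.55 = 0.4851 g

0.485 g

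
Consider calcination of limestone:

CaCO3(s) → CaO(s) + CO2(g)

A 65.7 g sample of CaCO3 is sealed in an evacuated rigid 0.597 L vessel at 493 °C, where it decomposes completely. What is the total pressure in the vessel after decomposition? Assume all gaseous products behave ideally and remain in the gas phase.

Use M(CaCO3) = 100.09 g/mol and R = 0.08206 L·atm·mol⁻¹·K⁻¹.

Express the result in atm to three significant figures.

n(CaCO3) = 65.7 / 100.09 = 0.6564 mol
n(gas produced) = (1/1) × 0.6564 = 0.6564 mol
P = nRT/V = 0.6564 × 0.08206 × 766.15 / 0.597 = 69.13 atm

69.1 atm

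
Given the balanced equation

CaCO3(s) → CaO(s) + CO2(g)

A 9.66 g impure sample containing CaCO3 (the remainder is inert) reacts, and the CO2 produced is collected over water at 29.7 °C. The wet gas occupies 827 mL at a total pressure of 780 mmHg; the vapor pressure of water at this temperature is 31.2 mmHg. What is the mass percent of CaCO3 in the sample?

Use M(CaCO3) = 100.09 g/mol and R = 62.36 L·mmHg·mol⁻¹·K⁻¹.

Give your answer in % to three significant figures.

34.0 %

P(CO2) = 780 − 31.2 = 748.8 mmHg
n(CO2) = PV/RT = (748.8 × 0.8270) / (62.36 × 302.85) = 0.03279 mol
n(CaCO3) = (1/1) × 0.03279 = 0.03279 mol
m(CaCO3) = 0.03279 × 100.09 = 3.282 g
%CaCO3 = 3.282 / 9.66 × 100 = 33.98%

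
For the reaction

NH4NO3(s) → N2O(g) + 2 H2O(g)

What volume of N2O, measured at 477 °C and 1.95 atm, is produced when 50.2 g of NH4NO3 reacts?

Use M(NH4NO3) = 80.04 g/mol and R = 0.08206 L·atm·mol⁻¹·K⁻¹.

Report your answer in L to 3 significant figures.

n(NH4NO3) = 50.20 / 80.04 = 0.6272 mol
n(N2O) = (1/1) × 0.6272 = 0.6272 mol
V = nRT/P = 0.6272 × 0.08206 × 750.15 / 1.95 = 19.80 L

19.8 L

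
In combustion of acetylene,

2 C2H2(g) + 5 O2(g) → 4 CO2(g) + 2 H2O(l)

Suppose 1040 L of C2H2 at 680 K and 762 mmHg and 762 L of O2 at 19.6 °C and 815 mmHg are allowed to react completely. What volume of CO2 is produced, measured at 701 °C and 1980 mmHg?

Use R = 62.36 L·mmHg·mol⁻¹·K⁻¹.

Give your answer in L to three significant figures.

835 L

n(C2H2) = PV/RT = (762 × 1040) / (62.36 × 680) = 18.69 mol
n(O2) = PV/RT = (815 × 762) / (62.36 × 292.75) = 34.02 mol
For 18.69 mol C2H2, stoichiometry requires (5/2) × 18.69 = 46.73 mol O2; 34.02 mol is available, so O2 is limiting.
n(CO2) = (4/5) × 34.02 = 27.22 mol
V(CO2) = nRT/P = 27.22 × 62.36 × 974.15 / 1980 = 835.1 L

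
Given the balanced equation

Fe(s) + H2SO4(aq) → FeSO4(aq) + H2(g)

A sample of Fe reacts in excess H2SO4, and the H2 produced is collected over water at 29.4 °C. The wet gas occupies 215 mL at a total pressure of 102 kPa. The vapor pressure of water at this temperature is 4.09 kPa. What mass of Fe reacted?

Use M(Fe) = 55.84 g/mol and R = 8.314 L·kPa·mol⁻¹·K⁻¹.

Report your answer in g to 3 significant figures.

0.467 g

P(H2) = 102 − 4.09 = 97.91 kPa
n(H2) = PV/RT = (97.91 × 0.2150) / (8.314 × 302.55) = 0.008369 mol
n(Fe) = (1/1) × 0.008369 = 0.008369 mol
m(Fe) = 0.008369 × 55.84 = 0.4673 g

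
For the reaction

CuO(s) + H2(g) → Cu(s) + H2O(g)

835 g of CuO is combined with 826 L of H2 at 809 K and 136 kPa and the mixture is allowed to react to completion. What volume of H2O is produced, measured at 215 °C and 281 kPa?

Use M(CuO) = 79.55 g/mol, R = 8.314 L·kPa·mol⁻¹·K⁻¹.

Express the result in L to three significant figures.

152 L

n(CuO) = 835 / 79.55 = 10.50 mol
n(H2) = PV/RT = (136 × 826) / (8.314 × 809) = 16.70 mol
For 10.50 mol CuO, stoichiometry requires (1/1) × 10.50 = 10.50 mol H2; 16.70 mol is available, so CuO is limiting.
n(H2O) = (1/1) × 10.50 = 10.50 mol
V(H2O) = nRT/P = 10.50 × 8.314 × 488.15 / 281 = 151.7 L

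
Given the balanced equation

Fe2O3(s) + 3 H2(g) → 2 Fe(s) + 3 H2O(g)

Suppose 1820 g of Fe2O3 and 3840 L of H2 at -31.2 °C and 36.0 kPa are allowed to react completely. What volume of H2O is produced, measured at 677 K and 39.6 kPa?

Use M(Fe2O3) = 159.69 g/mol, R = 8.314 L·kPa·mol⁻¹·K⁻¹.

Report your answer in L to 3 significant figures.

4860 L

n(Fe2O3) = 1820 / 159.69 = 11.40 mol
n(H2) = PV/RT = (36.0 × 3840) / (8.314 × 241.95) = 68.72 mol
For 11.40 mol Fe2O3, stoichiometry requires (3/1) × 11.40 = 34.20 mol H2; 68.72 mol is available, so Fe2O3 is limiting.
n(H2O) = (3/1) × 11.40 = 34.20 mol
V(H2O) = nRT/P = 34.20 × 8.314 × 677 / 39.6 = 4861 L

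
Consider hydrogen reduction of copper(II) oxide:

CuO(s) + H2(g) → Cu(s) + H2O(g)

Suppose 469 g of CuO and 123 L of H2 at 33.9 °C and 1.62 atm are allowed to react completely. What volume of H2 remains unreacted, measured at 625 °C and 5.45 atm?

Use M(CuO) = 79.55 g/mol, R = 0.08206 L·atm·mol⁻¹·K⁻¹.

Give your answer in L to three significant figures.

27.2 L

n(CuO) = 469 / 79.55 = 5.896 mol
n(H2) = PV/RT = (1.62 × 123) / (0.08206 × 307.05) = 7.908 mol
For 5.896 mol CuO, stoichiometry requires (1/1) × 5.896 = 5.896 mol H2; 7.908 mol is available, so CuO is limiting.
n(H2) consumed = (1/1) × 5.896 = 5.896 mol; remaining = 7.908 − 5.896 = 2.012 mol
V(H2) = nRT/P = 2.012 × 0.08206 × 898.15 / 5.45 = 27.21 L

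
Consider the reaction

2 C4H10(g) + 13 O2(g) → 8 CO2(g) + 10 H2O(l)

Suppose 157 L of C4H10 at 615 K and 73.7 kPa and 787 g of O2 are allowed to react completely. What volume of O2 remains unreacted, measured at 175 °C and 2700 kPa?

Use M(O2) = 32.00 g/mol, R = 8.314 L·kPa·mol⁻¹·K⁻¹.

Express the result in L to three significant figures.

n(C4H10) = PV/RT = (73.7 × 157) / (8.314 × 615) = 2.263 mol
n(O2) = 787 / 32.00 = 24.59 mol
For 2.263 mol C4H10, stoichiometry requires (13/2) × 2.263 = 14.71 mol O2; 24.59 mol is available, so C4H10 is limiting.
n(O2) consumed = (13/2) × 2.263 = 14.71 mol; remaining = 24.59 − 14.71 = 9.880 mol
V(O2) = nRT/P = 9.880 × 8.314 × 448.15 / 2700 = 13.63 L

13.6 L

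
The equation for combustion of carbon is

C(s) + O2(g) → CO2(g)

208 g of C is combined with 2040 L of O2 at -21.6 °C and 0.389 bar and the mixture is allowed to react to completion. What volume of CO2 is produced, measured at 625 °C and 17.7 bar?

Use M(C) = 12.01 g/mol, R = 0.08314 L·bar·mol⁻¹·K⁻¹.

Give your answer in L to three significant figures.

n(C) = 208 / 12.01 = 17.32 mol
n(O2) = PV/RT = (0.389 × 2040) / (0.08314 × 251.55) = 37.94 mol
For 17.32 mol C, stoichiometry requires (1/1) × 17.32 = 17.32 mol O2; 37.94 mol is available, so C is limiting.
n(CO2) = (1/1) × 17.32 = 17.32 mol
V(CO2) = nRT/P = 17.32 × 0.08314 × 898.15 / 17.7 = 73.07 L

73.1 L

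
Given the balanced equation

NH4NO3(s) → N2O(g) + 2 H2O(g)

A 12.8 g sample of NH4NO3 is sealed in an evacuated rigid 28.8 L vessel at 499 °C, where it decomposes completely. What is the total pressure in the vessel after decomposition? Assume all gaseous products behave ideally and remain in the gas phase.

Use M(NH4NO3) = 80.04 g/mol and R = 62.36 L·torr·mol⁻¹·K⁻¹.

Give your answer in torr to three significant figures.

802 torr

n(NH4NO3) = 12.8 / 80.04 = 0.1599 mol
n(gas produced) = (3/1) × 0.1599 = 0.4797 mol
P = nRT/V = 0.4797 × 62.36 × 772.15 / 28.8 = 802.0 torr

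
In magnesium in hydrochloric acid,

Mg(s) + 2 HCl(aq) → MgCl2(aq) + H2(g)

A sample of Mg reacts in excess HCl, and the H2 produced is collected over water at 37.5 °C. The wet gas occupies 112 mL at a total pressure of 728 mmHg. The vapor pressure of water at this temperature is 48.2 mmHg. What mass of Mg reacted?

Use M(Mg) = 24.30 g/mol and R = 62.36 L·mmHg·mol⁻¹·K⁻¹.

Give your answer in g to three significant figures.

P(H2) = 728 − 48.2 = 679.8 mmHg
n(H2) = PV/RT = (679.8 × 0.1120) / (62.36 × 310.65) = 0.003930 mol
n(Mg) = (1/1) × 0.003930 = 0.003930 mol
m(Mg) = 0.003930 × 24.30 = 0.09550 g

0.0955 g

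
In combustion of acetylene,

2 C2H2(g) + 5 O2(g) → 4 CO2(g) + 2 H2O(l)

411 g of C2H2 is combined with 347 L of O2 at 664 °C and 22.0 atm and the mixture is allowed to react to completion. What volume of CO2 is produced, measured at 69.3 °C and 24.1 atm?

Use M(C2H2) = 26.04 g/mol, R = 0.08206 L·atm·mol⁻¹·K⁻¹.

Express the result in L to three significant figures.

n(C2H2) = 411 / 26.04 = 15.78 mol
n(O2) = PV/RT = (22.0 × 347) / (0.08206 × 937.15) = 99.27 mol
For 15.78 mol C2H2, stoichiometry requires (5/2) × 15.78 = 39.45 mol O2; 99.27 mol is available, so C2H2 is limiting.
n(CO2) = (4/2) × 15.78 = 31.56 mol
V(CO2) = nRT/P = 31.56 × 0.08206 × 342.45 / 24.1 = 36.80 L

36.8 L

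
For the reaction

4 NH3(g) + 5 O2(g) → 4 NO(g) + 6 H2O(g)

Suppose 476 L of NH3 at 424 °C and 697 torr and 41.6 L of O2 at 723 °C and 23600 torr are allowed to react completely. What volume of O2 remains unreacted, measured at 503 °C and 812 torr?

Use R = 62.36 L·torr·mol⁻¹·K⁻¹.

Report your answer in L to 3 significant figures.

n(NH3) = PV/RT = (697 × 476) / (62.36 × 697.15) = 7.631 mol
n(O2) = PV/RT = (23600 × 41.6) / (62.36 × 996.15) = 15.80 mol
For 7.631 mol NH3, stoichiometry requires (5/4) × 7.631 = 9.539 mol O2; 15.80 mol is available, so NH3 is limiting.
n(O2) consumed = (5/4) × 7.631 = 9.539 mol; remaining = 15.80 − 9.539 = 6.261 mol
V(O2) = nRT/P = 6.261 × 62.36 × 776.15 / 812 = 373.2 L

373 L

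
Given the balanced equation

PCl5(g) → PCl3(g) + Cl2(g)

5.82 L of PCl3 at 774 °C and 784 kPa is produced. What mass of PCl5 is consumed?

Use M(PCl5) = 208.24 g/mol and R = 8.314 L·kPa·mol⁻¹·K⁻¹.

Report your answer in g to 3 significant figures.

n(PCl3) = PV/RT = (784 × 5.82) / (8.314 × 1047.15) = 0.5241 mol
n(PCl5) = (1/1) × 0.5241 = 0.5241 mol
m(PCl5) = 0.5241 × 208.24 = 109.1 g

109 g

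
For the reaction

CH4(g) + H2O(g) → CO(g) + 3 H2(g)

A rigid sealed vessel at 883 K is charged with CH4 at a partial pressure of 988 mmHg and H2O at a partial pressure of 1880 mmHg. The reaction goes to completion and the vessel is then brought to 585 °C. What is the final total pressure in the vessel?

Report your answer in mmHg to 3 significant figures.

At constant V, partial pressures at 883 K are proportional to moles, so apply stoichiometry directly to pressures.
P(H2O) required for 988 mmHg of CH4 = (1/1) × 988 = 988.0 mmHg; available 1880 mmHg, so CH4 is limiting.
P(H2O) remaining = 1880 − (1/1) × 988 = 892.0 mmHg
P(gaseous products) = (1+3)/1 × 988 = 3952 mmHg
P_total at 883 K = 892.0 + 3952 = 4844 mmHg
Scaling to 585 °C: P = 4844 × 858.15/883 = 4708 mmHg

4710 mmHg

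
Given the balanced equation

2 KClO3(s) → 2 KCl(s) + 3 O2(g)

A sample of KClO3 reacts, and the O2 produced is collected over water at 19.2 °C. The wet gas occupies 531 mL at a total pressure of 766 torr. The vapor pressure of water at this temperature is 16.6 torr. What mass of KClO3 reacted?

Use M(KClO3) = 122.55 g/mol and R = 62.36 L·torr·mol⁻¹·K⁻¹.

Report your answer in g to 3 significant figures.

1.78 g

P(O2) = 766 − 16.6 = 749.4 torr
n(O2) = PV/RT = (749.4 × 0.5310) / (62.36 × 292.35) = 0.02183 mol
n(KClO3) = (2/3) × 0.02183 = 0.01455 mol
m(KClO3) = 0.01455 × 122.55 = 1.783 g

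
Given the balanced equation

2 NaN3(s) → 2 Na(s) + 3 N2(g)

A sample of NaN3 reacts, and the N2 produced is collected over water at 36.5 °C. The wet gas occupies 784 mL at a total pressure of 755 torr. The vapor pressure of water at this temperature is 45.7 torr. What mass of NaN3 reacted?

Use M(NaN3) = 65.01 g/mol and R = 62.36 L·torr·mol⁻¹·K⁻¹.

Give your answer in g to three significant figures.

P(N2) = 755 − 45.7 = 709.3 torr
n(N2) = PV/RT = (709.3 × 0.7840) / (62.36 × 309.65) = 0.02880 mol
n(NaN3) = (2/3) × 0.02880 = 0.01920 mol
m(NaN3) = 0.01920 × 65.01 = 1.248 g

1.25 g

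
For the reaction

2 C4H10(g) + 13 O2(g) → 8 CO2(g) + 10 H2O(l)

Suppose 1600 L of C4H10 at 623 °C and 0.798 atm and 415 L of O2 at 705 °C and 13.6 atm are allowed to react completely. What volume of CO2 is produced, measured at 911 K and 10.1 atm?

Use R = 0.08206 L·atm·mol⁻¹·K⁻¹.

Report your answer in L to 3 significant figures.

n(C4H10) = PV/RT = (0.798 × 1600) / (0.08206 × 896.15) = 17.36 mol
n(O2) = PV/RT = (13.6 × 415) / (0.08206 × 978.15) = 70.32 mol
For 17.36 mol C4H10, stoichiometry requires (13/2) × 17.36 = 112.8 mol O2; 70.32 mol is available, so O2 is limiting.
n(CO2) = (8/13) × 70.32 = 43.27 mol
V(CO2) = nRT/P = 43.27 × 0.08206 × 911 / 10.1 = 320.3 L

320 L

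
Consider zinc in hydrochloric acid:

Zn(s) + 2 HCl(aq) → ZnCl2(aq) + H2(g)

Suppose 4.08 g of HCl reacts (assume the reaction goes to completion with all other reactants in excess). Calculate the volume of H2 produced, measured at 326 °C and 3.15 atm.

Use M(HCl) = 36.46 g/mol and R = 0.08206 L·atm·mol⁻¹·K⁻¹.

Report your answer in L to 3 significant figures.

n(HCl) = 4.080 / 36.46 = 0.1119 mol
n(H2) = (1/2) × 0.1119 = 0.05595 mol
V = nRT/P = 0.05595 × 0.08206 × 599.15 / 3.15 = 0.8733 L

0.873 L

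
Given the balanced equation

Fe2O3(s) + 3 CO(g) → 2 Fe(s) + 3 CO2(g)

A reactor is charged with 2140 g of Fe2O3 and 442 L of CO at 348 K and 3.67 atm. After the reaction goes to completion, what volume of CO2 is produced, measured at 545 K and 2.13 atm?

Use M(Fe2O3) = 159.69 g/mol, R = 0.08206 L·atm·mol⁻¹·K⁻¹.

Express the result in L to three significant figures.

n(Fe2O3) = 2140 / 159.69 = 13.40 mol
n(CO) = PV/RT = (3.67 × 442) / (0.08206 × 348) = 56.80 mol
For 13.40 mol Fe2O3, stoichiometry requires (3/1) × 13.40 = 40.20 mol CO; 56.80 mol is available, so Fe2O3 is limiting.
n(CO2) = (3/1) × 13.40 = 40.20 mol
V(CO2) = nRT/P = 40.20 × 0.08206 × 545 / 2.13 = 844.1 L

844 L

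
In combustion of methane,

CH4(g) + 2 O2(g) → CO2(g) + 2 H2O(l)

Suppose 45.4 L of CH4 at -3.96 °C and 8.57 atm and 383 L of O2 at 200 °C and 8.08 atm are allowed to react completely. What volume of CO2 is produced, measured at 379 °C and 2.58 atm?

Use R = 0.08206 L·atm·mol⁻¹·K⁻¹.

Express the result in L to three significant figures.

365 L

n(CH4) = PV/RT = (8.57 × 45.4) / (0.08206 × 269.19) = 17.61 mol
n(O2) = PV/RT = (8.08 × 383) / (0.08206 × 473.15) = 79.70 mol
For 17.61 mol CH4, stoichiometry requires (2/1) × 17.61 = 35.22 mol O2; 79.70 mol is available, so CH4 is limiting.
n(CO2) = (1/1) × 17.61 = 17.61 mol
V(CO2) = nRT/P = 17.61 × 0.08206 × 652.15 / 2.58 = 365.3 L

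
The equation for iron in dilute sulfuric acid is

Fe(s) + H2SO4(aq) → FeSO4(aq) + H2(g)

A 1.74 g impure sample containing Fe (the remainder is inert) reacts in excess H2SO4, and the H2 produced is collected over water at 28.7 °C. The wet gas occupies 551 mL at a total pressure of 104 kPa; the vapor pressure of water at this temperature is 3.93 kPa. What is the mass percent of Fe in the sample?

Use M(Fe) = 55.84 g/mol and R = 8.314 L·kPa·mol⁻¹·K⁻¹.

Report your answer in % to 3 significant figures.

P(H2) = 104 − 3.93 = 100.1 kPa
n(H2) = PV/RT = (100.1 × 0.5510) / (8.314 × 301.85) = 0.02198 mol
n(Fe) = (1/1) × 0.02198 = 0.02198 mol
m(Fe) = 0.02198 × 55.84 = 1.227 g
%Fe = 1.227 / 1.74 × 100 = 70.52%

70.5 %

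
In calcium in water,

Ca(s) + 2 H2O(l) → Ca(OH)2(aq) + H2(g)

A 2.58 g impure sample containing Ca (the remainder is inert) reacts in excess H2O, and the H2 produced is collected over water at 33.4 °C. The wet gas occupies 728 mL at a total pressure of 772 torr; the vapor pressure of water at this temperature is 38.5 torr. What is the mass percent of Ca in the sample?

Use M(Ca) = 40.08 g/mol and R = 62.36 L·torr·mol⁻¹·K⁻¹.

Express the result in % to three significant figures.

43.4 %

P(H2) = 772 − 38.5 = 733.5 torr
n(H2) = PV/RT = (733.5 × 0.7280) / (62.36 × 306.55) = 0.02793 mol
n(Ca) = (1/1) × 0.02793 = 0.02793 mol
m(Ca) = 0.02793 × 40.08 = 1.119 g
%Ca = 1.119 / 2.58 × 100 = 43.37%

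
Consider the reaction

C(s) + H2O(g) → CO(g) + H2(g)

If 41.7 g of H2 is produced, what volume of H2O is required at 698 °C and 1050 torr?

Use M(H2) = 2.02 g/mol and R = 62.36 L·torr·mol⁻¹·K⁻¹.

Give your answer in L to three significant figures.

1190 L

n(H2) = 41.70 / 2.02 = 20.64 mol
n(H2O) = (1/1) × 20.64 = 20.64 mol
V = nRT/P = 20.64 × 62.36 × 971.15 / 1050 = 1190 L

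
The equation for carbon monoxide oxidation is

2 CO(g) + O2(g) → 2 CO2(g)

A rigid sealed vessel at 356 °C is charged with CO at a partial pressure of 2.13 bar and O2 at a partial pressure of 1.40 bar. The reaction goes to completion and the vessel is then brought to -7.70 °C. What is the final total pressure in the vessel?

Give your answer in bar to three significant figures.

Because the vessel is rigid and T is held at 356 °C, work the stoichiometry in partial pressures (P_i = n_iRT/V).
P(O2) required for 2.13 bar of CO = (1/2) × 2.13 = 1.065 bar; available 1.40 bar, so CO is limiting.
P(O2) remaining = 1.40 − (1/2) × 2.13 = 0.3350 bar
P(gaseous products) = (2)/2 × 2.13 = 2.130 bar
P_total at 356 °C = 0.3350 + 2.130 = 2.465 bar
Scaling to -7.70 °C: P = 2.465 × 265.45/629.15 = 1.040 bar

1.04 bar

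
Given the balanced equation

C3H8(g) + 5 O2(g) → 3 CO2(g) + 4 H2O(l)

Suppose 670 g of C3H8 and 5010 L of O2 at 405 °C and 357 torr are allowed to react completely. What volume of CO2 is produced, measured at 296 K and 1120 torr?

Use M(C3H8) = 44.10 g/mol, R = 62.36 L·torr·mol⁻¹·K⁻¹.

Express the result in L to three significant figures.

418 L

n(C3H8) = 670 / 44.10 = 15.19 mol
n(O2) = PV/RT = (357 × 5010) / (62.36 × 678.15) = 42.29 mol
For 15.19 mol C3H8, stoichiometry requires (5/1) × 15.19 = 75.95 mol O2; 42.29 mol is available, so O2 is limiting.
n(CO2) = (3/5) × 42.29 = 25.37 mol
V(CO2) = nRT/P = 25.37 × 62.36 × 296 / 1120 = 418.1 L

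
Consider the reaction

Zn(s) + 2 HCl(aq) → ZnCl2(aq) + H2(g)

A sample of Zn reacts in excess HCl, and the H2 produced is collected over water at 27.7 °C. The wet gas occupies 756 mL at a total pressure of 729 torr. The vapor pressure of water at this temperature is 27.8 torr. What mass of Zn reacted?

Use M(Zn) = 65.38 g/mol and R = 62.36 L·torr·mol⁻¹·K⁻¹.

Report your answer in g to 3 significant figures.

1.85 g

P(H2) = 729 − 27.8 = 701.2 torr
n(H2) = PV/RT = (701.2 × 0.7560) / (62.36 × 300.85) = 0.02826 mol
n(Zn) = (1/1) × 0.02826 = 0.02826 mol
m(Zn) = 0.02826 × 65.38 = 1.848 g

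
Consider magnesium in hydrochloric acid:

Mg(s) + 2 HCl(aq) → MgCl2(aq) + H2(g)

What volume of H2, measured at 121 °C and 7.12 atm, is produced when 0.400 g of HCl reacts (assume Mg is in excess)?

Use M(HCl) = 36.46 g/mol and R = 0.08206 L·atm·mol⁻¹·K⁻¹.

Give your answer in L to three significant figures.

0.0249 L

n(HCl) = 0.4000 / 36.46 = 0.01097 mol
n(H2) = (1/2) × 0.01097 = 0.005485 mol
V = nRT/P = 0.005485 × 0.08206 × 394.15 / 7.12 = 0.02492 L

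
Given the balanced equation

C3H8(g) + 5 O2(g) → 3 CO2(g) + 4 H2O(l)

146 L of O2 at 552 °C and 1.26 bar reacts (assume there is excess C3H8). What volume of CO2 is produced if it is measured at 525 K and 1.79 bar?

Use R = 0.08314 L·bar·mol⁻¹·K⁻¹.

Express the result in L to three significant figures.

39.2 L

n(O2) = PV/RT = (1.26 × 146) / (0.08314 × 825.15) = 2.682 mol
n(CO2) = (3/5) × 2.682 = 1.609 mol
V = nRT/P = 1.609 × 0.08314 × 525 / 1.79 = 39.23 L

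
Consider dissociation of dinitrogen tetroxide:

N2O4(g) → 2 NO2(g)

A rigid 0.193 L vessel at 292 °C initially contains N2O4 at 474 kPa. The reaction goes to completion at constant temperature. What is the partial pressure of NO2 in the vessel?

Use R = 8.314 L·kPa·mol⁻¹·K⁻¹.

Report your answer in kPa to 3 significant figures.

n(N2O4)₀ = PV/RT = (474 × 0.193) / (8.314 × 565.15) = 0.01947 mol
n(NO2) = (2/1) × 0.01947 = 0.03894 mol
P(NO2) = nRT/V = 0.03894 × 8.314 × 565.15 / 0.193 = 948.0 kPa

948 kPa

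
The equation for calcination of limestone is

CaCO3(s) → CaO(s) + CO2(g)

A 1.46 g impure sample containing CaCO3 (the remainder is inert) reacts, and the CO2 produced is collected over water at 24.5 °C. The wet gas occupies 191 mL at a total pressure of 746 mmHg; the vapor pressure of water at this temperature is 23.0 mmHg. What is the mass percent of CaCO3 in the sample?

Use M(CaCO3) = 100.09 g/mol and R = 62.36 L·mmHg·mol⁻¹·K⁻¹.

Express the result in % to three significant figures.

51.0 %

P(CO2) = 746 − 23.0 = 723.0 mmHg
n(CO2) = PV/RT = (723.0 × 0.1910) / (62.36 × 297.65) = 0.007440 mol
n(CaCO3) = (1/1) × 0.007440 = 0.007440 mol
m(CaCO3) = 0.007440 × 100.09 = 0.7447 g
%CaCO3 = 0.7447 / 1.46 × 100 = 51.01%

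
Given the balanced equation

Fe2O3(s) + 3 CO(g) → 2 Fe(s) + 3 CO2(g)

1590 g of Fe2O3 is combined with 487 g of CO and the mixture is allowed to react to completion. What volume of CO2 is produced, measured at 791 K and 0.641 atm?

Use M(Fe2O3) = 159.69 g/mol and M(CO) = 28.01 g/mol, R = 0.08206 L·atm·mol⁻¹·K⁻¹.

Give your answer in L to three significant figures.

n(Fe2O3) = 1590 / 159.69 = 9.957 mol
n(CO) = 487 / 28.01 = 17.39 mol
For 9.957 mol Fe2O3, stoichiometry requires (3/1) × 9.957 = 29.87 mol CO; 17.39 mol is available, so CO is limiting.
n(CO2) = (3/3) × 17.39 = 17.39 mol
V(CO2) = nRT/P = 17.39 × 0.08206 × 791 / 0.641 = 1761 L

1760 L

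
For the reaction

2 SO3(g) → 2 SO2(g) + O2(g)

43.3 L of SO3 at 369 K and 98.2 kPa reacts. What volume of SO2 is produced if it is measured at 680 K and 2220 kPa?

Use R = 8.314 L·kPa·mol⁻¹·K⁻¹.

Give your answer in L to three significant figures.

3.53 L

n(SO3) = PV/RT = (98.2 × 43.3) / (8.314 × 369) = 1.386 mol
n(SO2) = (2/2) × 1.386 = 1.386 mol
V = nRT/P = 1.386 × 8.314 × 680 / 2220 = 3.530 L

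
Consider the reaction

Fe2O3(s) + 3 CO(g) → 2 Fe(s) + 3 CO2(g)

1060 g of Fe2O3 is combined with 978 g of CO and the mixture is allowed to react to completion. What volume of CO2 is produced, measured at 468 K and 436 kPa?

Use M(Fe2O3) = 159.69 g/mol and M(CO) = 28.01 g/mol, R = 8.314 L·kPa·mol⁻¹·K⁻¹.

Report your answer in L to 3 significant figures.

n(Fe2O3) = 1060 / 159.69 = 6.638 mol
n(CO) = 978 / 28.01 = 34.92 mol
For 6.638 mol Fe2O3, stoichiometry requires (3/1) × 6.638 = 19.91 mol CO; 34.92 mol is available, so Fe2O3 is limiting.
n(CO2) = (3/1) × 6.638 = 19.91 mol
V(CO2) = nRT/P = 19.91 × 8.314 × 468 / 436 = 177.7 L

178 L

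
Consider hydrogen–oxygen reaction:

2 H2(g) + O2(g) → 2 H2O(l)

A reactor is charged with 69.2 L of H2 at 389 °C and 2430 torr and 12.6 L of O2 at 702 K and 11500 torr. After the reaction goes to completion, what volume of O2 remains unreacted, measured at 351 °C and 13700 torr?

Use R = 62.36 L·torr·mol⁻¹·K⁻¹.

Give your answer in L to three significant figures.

3.62 L

n(H2) = PV/RT = (2430 × 69.2) / (62.36 × 662.15) = 4.072 mol
n(O2) = PV/RT = (11500 × 12.6) / (62.36 × 702) = 3.310 mol
For 4.072 mol H2, stoichiometry requires (1/2) × 4.072 = 2.036 mol O2; 3.310 mol is available, so H2 is limiting.
n(O2) consumed = (1/2) × 4.072 = 2.036 mol; remaining = 3.310 − 2.036 = 1.274 mol
V(O2) = nRT/P = 1.274 × 62.36 × 624.15 / 13700 = 3.619 L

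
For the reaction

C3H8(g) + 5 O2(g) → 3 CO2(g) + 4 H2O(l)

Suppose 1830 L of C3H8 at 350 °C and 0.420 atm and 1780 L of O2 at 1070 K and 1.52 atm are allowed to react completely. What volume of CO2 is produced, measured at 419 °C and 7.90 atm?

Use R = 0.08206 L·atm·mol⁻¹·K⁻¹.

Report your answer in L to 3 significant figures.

133 L

n(C3H8) = PV/RT = (0.420 × 1830) / (0.08206 × 623.15) = 15.03 mol
n(O2) = PV/RT = (1.52 × 1780) / (0.08206 × 1070) = 30.81 mol
For 15.03 mol C3H8, stoichiometry requires (5/1) × 15.03 = 75.15 mol O2; 30.81 mol is available, so O2 is limiting.
n(CO2) = (3/5) × 30.81 = 18.49 mol
V(CO2) = nRT/P = 18.49 × 0.08206 × 692.15 / 7.90 = 132.9 L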